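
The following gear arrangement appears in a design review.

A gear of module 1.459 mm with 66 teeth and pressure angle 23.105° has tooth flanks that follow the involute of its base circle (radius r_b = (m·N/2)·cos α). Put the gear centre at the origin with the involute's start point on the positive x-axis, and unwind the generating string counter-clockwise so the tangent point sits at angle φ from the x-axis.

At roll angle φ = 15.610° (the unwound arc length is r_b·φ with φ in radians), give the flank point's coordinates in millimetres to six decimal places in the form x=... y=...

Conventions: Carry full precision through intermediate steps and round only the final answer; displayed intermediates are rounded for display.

x=45.898189 y=0.296312

topology: single-mesh involute geometry — m = 1.459, N = 66
pitch radius r_p = m·N/2 = 1.459·66/2 = 48.147000
base radius r_b = r_p·cos α = 48.147000·cos 23.105° = 44.284997
roll angle φ = 15.610° = 0.27244590 rad
x = r_b·(cos φ + φ·sin φ) = 45.898189
y = r_b·(sin φ − φ·cos φ) = 0.296312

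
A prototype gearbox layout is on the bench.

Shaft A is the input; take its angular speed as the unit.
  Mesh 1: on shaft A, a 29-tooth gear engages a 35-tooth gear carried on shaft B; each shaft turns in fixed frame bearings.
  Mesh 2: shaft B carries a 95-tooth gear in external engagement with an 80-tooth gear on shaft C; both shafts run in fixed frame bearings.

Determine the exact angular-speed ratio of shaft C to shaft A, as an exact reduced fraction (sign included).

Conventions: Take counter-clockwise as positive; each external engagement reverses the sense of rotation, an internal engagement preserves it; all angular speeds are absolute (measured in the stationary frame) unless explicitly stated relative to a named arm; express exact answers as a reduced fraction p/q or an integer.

551/560

class = fixed-axis compound train [2 meshes; 2 ratios multiply, 2 sense flips]
mesh 1 [29T→35T]: running ratio 29/35, sense −
mesh 2 [95T→80T]: running ratio 551/560, sense +
ω_out/ω_in = 551/560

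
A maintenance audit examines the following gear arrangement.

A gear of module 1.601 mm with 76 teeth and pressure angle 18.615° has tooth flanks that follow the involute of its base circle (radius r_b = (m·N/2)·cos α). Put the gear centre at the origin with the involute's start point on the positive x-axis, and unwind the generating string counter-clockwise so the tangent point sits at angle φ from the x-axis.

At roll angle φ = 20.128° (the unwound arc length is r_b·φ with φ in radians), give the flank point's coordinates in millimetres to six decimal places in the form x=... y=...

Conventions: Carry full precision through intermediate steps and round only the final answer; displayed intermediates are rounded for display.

recognized (one wheel, involute flank): single-mesh tooth geometry, m = 1.601, N = 76
pitch radius r_p = m·N/2 = 1.601·76/2 = 60.838000
base radius r_b = r_p·cos α = 60.838000·cos 18.615° = 57.655252
roll angle φ = 20.128° = 0.35129987 rad
x = r_b·(cos φ + φ·sin φ) = 61.103902
y = r_b·(sin φ − φ·cos φ) = 0.822967

x=61.103902 y=0.822967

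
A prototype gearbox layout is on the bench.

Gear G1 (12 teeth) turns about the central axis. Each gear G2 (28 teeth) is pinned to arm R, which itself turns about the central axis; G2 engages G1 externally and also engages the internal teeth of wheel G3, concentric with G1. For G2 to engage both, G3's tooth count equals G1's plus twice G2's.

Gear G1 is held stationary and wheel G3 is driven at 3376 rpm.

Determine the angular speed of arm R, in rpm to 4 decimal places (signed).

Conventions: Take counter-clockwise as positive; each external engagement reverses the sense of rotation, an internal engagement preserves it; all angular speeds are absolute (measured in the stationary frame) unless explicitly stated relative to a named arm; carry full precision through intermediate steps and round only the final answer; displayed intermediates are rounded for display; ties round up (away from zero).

+2869.6000 rpm

recognized (axles ride arm R): planetary set, 12/28/68 teeth
normalise by the input: solve with ω_ring = 1, then scale by 3376 rpm
ring teeth: 12 + 2·28 = 68
12(ω_sun−ω_arm) = −68(ω_ring−ω_arm),  ω_sun = 0, ω_ring = 1
12(0−ω_arm) = −68(1−ω_arm)  ⇒  80·ω_arm = 68  ⇒  ω_arm = 17/20
scale: ω_arm = 17/20 × 3376 rpm = +2869.6000 rpm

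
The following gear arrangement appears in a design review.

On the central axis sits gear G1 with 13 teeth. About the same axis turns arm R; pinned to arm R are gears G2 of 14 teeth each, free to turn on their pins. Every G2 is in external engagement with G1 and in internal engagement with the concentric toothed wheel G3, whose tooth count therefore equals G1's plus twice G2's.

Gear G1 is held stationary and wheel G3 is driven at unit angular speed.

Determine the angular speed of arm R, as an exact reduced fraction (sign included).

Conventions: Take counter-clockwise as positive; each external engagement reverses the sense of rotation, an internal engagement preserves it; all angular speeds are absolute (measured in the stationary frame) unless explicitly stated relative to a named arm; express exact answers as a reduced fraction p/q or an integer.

41/54

recognized (axles ride arm R): planetary set, 13/14/41 teeth
ring teeth: 13 + 2·14 = 41
13(ω_sun−ω_arm) = −41(ω_ring−ω_arm),  ω_sun = 0, ω_ring = 1
13(0−ω_arm) = −41(1−ω_arm)  ⇒  54·ω_arm = 41  ⇒  ω_arm = 41/54
exact speed ratio = 41/54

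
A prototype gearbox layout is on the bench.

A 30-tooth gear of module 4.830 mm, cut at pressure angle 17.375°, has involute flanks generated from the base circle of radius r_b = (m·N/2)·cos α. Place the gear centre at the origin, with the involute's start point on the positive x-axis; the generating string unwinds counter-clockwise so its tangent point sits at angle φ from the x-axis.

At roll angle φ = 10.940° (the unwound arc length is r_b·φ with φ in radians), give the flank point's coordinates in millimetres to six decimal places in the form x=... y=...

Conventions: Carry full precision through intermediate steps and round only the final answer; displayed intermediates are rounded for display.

topology: single-mesh involute geometry — m = 4.830, N = 30
pitch radius r_p = m·N/2 = 4.830·30/2 = 72.450000
base radius r_b = r_p·cos α = 72.450000·cos 17.375° = 69.144159
roll angle φ = 10.940° = 0.19093902 rad
x = r_b·(cos φ + φ·sin φ) = 70.393113
y = r_b·(sin φ − φ·cos φ) = 0.159858

x=70.393113 y=0.159858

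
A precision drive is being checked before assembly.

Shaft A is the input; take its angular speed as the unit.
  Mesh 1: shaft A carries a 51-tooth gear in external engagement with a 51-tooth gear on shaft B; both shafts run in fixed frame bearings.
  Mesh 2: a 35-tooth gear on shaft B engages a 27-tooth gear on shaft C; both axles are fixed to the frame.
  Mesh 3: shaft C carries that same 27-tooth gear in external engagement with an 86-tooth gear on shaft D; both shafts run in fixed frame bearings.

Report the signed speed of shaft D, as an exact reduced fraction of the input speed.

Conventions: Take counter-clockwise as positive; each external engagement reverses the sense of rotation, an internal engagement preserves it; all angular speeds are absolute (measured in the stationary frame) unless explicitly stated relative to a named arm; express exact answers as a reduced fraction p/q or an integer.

-35/86

3-mesh fixed-axis compound train (all bearings frame-fixed)
mesh 1 [51T→51T]: |ω|/ω_in = 1×51/51 = 1, sense flips to −
mesh 2 [35T→27T]: |ω|/ω_in = 1×35/27 = 35/27, sense flips to +
mesh 3 [27T→86T]: |ω|/ω_in = (35/27)×27/86 = 35/86, sense flips to −
signed output speed (× input speed) = -35/86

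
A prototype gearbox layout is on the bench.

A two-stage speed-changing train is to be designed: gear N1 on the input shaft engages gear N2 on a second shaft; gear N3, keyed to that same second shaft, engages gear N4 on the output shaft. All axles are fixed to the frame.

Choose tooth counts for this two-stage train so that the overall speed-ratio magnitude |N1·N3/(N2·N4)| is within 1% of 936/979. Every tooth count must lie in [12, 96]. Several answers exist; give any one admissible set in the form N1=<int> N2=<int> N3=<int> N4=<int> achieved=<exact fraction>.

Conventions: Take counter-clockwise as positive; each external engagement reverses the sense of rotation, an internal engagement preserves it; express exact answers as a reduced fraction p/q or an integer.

N1=24 N2=22 N3=78 N4=89 achieved=936/979

2-stage fixed-axis compound train for ratio 936/979
target = 936/979 in lowest terms: an exact hit needs N1·N3 = k·936 and N2·N4 = k·979 for one integer k, every count in [12, 96]; additionally prefer no 1:1 stage (N1 ≠ N2, N3 ≠ N4)
k = 1: no 1:1-free in-range split of k·936 and k·979 into factor pairs; take k = 2
k = 2: N1·N3 = 1872 = 24·78, N2·N4 = 1958 = 22·89
achieved = 24·78/(22·89) = 936/979; |achieved − target| = 0 ≤ 234/24475 ✓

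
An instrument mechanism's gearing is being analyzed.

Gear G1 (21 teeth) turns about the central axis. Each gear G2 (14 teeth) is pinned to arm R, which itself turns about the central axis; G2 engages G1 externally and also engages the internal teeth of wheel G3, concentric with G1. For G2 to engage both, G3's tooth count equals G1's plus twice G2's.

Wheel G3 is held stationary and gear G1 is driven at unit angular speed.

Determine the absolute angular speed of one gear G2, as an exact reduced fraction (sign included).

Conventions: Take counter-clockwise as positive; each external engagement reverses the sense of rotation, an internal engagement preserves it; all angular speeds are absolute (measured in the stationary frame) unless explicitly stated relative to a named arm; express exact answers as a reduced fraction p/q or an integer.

-3/4

planetary set (21T centre, 14T on arm, 49T internal) — Willis relation
ring teeth: 21 + 2·14 = 49
21(ω_sun−ω_arm) = −49(ω_ring−ω_arm),  ω_ring = 0, ω_sun = 1
21(1−ω_arm) = −49(0−ω_arm)  ⇒  70·ω_arm = 21  ⇒  ω_arm = 3/10
sun–planet mesh: 21·(1−3/10) = −14·(ω_p−ω_arm)  ⇒  ω_p−ω_arm = -21/20
ω_p = 3/10 − 21/20 = -3/4
exact speed ratio = -3/4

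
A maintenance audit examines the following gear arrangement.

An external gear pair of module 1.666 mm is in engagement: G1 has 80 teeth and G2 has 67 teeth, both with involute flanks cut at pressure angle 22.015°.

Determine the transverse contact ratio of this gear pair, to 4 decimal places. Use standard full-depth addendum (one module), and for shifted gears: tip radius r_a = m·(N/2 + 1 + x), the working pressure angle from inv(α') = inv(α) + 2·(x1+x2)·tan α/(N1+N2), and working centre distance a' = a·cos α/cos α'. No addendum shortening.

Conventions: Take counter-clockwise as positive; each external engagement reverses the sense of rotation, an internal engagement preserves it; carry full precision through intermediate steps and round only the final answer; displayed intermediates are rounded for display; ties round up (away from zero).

1.7027

recognized (one external pair, fixed centres): single-mesh tooth geometry, m = 1.666, N1 = 80, N2 = 67
base radii: r_b1 = 61.780994, r_b2 = 51.741583
tip radii: r_a1 = 68.306000, r_a2 = 57.477000
no profile shift: α' = α, a' = a
action lengths: √(r_a1²−r_b1²) = 29.134487, √(r_a2²−r_b2²) = 25.028267
base pitch p_b = π·m·cos α = 4.852268
CR = (29.134487 + 25.028267 − 122.451000·sin 22.01500°)/4.852268 = 1.702726
contact ratio ≈ 1.7027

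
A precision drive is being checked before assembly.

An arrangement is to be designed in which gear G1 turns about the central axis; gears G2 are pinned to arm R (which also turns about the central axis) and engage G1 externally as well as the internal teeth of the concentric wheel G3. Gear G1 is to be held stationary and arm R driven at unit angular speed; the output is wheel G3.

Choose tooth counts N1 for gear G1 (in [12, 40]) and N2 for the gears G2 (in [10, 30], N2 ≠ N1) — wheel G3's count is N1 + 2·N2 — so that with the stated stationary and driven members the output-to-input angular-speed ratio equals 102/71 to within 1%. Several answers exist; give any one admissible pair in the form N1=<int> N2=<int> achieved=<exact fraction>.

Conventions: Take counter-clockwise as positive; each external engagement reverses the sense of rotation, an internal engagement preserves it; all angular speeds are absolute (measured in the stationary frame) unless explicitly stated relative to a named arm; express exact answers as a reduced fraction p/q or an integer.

N1=31 N2=20 achieved=102/71

planetary set to be sized for 102/71 (Willis relation)
Willis with ω_sun = 0: ω_ring/ω_arm = (N1+N3)/N3; set equal to 102/71  ⇒  N3/N1 = 1/(102/71 − 1) = 71/31
N3 = N1 + 2·N2  ⇒  N2/N1 = (N3/N1 − 1)/2 = (71/31 − 1)/2 = 20/31
smallest multiple with N1 ≥ 12 and N2 ≥ 10: k = 1  ⇒  N1 = 1·31 = 31, N2 = 1·20 = 20 (N1 ≤ 40, N2 ≤ 30, N2 ≠ N1 ✓), N3 = 31 + 2·20 = 71
check: (N1+N3)/N3 with N1 = 31, N3 = 71 gives 102/71; |achieved − target| = 0 ≤ 51/3550 ✓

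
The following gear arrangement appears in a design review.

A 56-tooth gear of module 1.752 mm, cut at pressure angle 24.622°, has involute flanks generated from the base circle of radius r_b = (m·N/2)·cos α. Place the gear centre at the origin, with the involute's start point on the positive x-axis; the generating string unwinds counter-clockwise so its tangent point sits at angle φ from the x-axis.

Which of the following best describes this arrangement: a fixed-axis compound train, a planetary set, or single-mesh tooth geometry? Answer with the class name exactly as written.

single-mesh involute tooth geometry (56T wheel at module 1.752)
classification: single-mesh tooth geometry

single-mesh tooth geometry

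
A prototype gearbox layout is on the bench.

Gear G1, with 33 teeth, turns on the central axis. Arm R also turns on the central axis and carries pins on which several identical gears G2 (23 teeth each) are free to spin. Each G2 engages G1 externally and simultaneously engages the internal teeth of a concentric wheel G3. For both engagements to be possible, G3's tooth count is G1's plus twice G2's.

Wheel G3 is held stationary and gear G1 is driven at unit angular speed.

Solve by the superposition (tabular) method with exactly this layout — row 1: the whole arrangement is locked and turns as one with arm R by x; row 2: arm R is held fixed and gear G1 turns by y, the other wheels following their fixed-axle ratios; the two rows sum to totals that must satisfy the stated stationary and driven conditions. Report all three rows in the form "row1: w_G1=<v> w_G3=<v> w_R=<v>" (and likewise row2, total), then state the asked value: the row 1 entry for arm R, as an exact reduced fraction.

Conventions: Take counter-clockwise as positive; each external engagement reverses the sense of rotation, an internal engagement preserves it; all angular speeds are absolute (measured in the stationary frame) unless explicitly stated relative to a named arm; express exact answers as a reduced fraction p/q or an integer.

row1: w_G1=33/112 w_G3=33/112 w_R=33/112
row2: w_G1=79/112 w_G3=-33/112 w_R=0
total: w_G1=1 w_G3=0 w_R=33/112
asked value: 33/112

topology: planetary set — G1 33T / G2 23T / G3 79T, arm = carrier (Willis)
row 1: whole set turns with the arm by x
row 2 — arm fixed, fixed-axis ratios: sun y, ring −(33/79)·y, arm 0
boundary: total ω_ring = x − (33/79)·y = 0 and total ω_sun = x + y = 1  ⇒  y = 79/112, x = 33/112
row 2 ring = −(33/79)·79/112 = -33/112
totals (row 1 + row 2): sun 33/112 + 79/112 = 1, ring 33/112 + (-33/112) = 0, arm 33/112 + 0 = 33/112
asked cell (row1, arm) = 33/112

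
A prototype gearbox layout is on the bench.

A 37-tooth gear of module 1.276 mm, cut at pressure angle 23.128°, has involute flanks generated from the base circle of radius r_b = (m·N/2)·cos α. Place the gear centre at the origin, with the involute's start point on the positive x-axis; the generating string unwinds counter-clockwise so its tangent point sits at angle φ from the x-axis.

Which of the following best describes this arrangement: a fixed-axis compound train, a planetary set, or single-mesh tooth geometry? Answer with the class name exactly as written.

class = single-mesh tooth geometry [base-circle involute, m = 1.276, 37T]
classification: single-mesh tooth geometry

single-mesh tooth geometry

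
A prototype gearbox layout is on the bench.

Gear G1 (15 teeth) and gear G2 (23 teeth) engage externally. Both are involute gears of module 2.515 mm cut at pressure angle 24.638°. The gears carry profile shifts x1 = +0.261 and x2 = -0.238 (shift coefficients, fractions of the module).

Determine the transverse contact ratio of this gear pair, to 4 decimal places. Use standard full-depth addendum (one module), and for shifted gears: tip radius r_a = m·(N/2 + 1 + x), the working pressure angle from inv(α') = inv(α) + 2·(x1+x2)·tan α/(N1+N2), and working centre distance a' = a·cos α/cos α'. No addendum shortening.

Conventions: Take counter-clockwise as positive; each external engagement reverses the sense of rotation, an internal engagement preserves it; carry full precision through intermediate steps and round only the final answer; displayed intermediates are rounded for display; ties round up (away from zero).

topology: single-mesh involute geometry — m = 2.515, 15T/23T pair
base radii: r_b1 = 17.145255, r_b2 = 26.289390
tip radii: r_a1 = 22.033915, r_a2 = 30.838930
inv(α') = inv(24.638°) + 2·(+0.261-0.238)·tan α/(15+23) = 0.02917921  ⇒  α' = 24.78818°
a' = a·cos α / cos α' = 47.7850·cos 24.638°/cos 24.78818° = 47.842680
action lengths: √(r_a1²−r_b1²) = 13.839568, √(r_a2²−r_b2²) = 16.121649
base pitch p_b = π·m·cos α = 7.181787
CR = (13.839568 + 16.121649 − 47.842680·sin 24.78818°)/7.181787 = 1.378830
contact ratio ≈ 1.3788

1.3788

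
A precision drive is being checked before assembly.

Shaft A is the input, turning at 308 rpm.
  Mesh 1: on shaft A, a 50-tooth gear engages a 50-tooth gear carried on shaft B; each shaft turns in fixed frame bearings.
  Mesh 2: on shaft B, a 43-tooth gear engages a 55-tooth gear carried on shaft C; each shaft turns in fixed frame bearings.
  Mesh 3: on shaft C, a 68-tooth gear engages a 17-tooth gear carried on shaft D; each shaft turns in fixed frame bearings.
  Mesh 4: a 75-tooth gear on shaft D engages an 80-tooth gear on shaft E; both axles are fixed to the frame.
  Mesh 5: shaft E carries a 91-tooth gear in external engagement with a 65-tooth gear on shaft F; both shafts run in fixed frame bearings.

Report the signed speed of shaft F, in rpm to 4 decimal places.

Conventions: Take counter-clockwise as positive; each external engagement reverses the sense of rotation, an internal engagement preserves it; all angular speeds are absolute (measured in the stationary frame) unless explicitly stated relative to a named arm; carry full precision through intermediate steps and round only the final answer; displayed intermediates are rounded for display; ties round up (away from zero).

5-mesh fixed-axis compound train (all bearings frame-fixed)
mesh 1 [50T→50T]: ω = 308.0000×50/50 = 308.0000 rpm, sense flips to −
mesh 2 [43T→55T]: ω = 308.0000×43/55 = 240.8000 rpm, sense flips to +
mesh 3 [68T→17T]: ω = 240.8000×68/17 = 963.2000 rpm, sense flips to −
mesh 4 [75T→80T]: ω = 963.2000×75/80 = 903.0000 rpm, sense flips to +
mesh 5 [91T→65T]: ω = 903.0000×91/65 = 1264.2000 rpm, sense flips to −
signed output speed = -1264.2000 rpm

-1264.2000 rpm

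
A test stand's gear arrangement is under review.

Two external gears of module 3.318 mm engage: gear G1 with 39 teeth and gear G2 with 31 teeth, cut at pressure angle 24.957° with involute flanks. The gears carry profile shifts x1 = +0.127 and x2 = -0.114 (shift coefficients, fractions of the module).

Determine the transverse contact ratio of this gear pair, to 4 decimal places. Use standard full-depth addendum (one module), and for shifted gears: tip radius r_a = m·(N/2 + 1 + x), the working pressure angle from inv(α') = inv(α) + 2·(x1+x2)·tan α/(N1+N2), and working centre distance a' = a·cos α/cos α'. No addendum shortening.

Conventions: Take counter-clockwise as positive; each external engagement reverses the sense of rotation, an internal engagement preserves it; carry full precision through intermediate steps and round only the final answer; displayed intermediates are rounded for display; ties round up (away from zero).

1.4940

single-mesh involute tooth geometry (39T engaging 31T at module 3.318)
base radii: r_b1 = 58.659525, r_b2 = 46.626802
tip radii: r_a1 = 68.440386, r_a2 = 54.368748
inv(α') = inv(24.957°) + 2·(+0.127-0.114)·tan α/(39+31) = 0.02998534  ⇒  α' = 25.00263°
a' = a·cos α / cos α' = 116.1300·cos 24.957°/cos 25.00263° = 116.173097
action lengths: √(r_a1²−r_b1²) = 35.258284, √(r_a2²−r_b2²) = 27.962513
base pitch p_b = π·m·cos α = 9.450479
CR = (35.258284 + 27.962513 − 116.173097·sin 25.00263°)/9.450479 = 1.494008
contact ratio ≈ 1.4940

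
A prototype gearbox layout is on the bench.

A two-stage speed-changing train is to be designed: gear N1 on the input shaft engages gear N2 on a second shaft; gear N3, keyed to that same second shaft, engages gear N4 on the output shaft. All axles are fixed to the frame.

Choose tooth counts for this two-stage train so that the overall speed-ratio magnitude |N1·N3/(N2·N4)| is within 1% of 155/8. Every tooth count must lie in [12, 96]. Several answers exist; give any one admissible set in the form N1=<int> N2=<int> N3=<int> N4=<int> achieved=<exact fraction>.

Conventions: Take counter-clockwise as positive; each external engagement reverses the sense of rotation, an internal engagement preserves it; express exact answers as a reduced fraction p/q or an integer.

class = fixed-axis compound train [2-stage, 155/8 wanted]
target = 155/8 in lowest terms: an exact hit needs N1·N3 = k·155 and N2·N4 = k·8 for one integer k, every count in [12, 96]; additionally prefer no 1:1 stage (N1 ≠ N2, N3 ≠ N4)
k = 1…17: no 1:1-free in-range split of k·155 and k·8 into factor pairs; take k = 18
k = 18: N1·N3 = 2790 = 30·93, N2·N4 = 144 = 12·12
achieved = 30·93/(12·12) = 155/8; |achieved − target| = 0 ≤ 31/160 ✓

N1=30 N2=12 N3=93 N4=12 achieved=155/8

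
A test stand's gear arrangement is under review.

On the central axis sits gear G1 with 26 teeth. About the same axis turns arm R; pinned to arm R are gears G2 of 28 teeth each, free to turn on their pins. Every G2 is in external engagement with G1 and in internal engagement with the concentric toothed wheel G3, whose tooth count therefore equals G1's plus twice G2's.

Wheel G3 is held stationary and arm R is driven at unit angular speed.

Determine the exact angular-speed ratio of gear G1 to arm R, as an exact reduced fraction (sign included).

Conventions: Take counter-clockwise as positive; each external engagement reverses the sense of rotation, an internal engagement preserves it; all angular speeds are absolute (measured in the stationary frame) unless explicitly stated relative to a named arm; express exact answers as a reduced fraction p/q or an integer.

54/13

topology: planetary set — G1 26T / G2 28T / G3 82T, arm = carrier (Willis)
ring teeth: 26 + 2·28 = 82
26(ω_sun−ω_arm) = −82(ω_ring−ω_arm),  ω_ring = 0, ω_arm = 1
ω_sun = 1 − (82/26)(0−1) = 54/13
ω_out/ω_in = 54/13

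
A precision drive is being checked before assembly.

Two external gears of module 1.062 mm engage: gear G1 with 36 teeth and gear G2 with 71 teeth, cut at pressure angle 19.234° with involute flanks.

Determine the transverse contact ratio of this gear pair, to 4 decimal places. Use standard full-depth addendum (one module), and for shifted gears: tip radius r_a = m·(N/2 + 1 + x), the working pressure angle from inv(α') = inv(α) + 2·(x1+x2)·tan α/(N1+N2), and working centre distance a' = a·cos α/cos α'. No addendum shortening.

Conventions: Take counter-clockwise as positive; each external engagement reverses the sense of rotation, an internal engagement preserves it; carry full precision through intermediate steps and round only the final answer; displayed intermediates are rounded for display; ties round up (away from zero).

1.7932

topology: single-mesh involute geometry — m = 1.062, 36T/71T pair
base radii: r_b1 = 18.048965, r_b2 = 35.596570
tip radii: r_a1 = 20.178000, r_a2 = 38.763000
no profile shift: α' = α, a' = a
action lengths: √(r_a1²−r_b1²) = 9.021449, √(r_a2²−r_b2²) = 15.344523
base pitch p_b = π·m·cos α = 3.150139
CR = (9.021449 + 15.344523 − 56.817000·sin 19.23400°)/3.150139 = 1.793229
contact ratio ≈ 1.7932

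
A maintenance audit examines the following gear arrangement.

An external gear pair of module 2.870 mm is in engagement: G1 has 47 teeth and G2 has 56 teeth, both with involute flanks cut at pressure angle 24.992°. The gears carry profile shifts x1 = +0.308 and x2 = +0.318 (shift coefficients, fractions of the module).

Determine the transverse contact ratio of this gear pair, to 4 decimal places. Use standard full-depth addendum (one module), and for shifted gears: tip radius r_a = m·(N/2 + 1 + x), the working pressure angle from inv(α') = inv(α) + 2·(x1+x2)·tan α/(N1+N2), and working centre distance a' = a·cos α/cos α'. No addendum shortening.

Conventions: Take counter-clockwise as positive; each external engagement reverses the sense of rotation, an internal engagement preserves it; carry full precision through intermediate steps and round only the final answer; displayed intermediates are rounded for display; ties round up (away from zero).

recognized (one external pair, fixed centres): single-mesh tooth geometry, m = 2.870, N1 = 47, N2 = 56
base radii: r_b1 = 61.129908, r_b2 = 72.835635
tip radii: r_a1 = 71.198960, r_a2 = 84.142660
inv(α') = inv(24.992°) + 2·(+0.308+0.318)·tan α/(47+56) = 0.03561106  ⇒  α' = 26.39388°
a' = a·cos α / cos α' = 147.8050·cos 24.992°/cos 26.39388° = 149.555295
action lengths: √(r_a1²−r_b1²) = 36.502414, √(r_a2²−r_b2²) = 42.130245
base pitch p_b = π·m·cos α = 8.172139
CR = (36.502414 + 42.130245 − 149.555295·sin 26.39388°)/8.172139 = 1.486689
contact ratio ≈ 1.4867

1.4867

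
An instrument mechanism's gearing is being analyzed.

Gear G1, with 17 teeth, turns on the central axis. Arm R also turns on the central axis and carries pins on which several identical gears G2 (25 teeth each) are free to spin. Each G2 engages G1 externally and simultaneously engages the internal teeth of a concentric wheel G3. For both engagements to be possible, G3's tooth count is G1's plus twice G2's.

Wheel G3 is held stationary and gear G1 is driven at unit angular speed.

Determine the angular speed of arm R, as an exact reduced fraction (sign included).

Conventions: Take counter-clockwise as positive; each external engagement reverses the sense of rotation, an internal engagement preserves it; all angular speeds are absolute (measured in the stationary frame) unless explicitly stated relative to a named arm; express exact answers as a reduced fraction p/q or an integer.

planetary set (17T centre, 25T on arm, 67T internal) — Willis relation
ring teeth: 17 + 2·25 = 67
17(ω_sun−ω_arm) = −67(ω_ring−ω_arm),  ω_ring = 0, ω_sun = 1
17(1−ω_arm) = −67(0−ω_arm)  ⇒  84·ω_arm = 17  ⇒  ω_arm = 17/84
exact speed ratio = 17/84

17/84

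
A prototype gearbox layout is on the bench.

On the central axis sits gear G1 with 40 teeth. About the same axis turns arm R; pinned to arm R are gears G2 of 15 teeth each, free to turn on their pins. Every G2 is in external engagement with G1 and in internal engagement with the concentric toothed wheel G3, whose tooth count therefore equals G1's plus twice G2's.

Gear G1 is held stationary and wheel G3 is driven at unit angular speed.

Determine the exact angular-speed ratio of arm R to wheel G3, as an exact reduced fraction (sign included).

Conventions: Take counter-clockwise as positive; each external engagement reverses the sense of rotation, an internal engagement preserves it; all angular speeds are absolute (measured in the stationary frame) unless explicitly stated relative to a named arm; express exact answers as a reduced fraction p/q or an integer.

7/11

class = planetary set [G3 = 40+2·15 = 70; Willis about the carrier]
ring teeth: 40 + 2·15 = 70
40(ω_sun−ω_arm) = −70(ω_ring−ω_arm),  ω_sun = 0, ω_ring = 1
40(0−ω_arm) = −70(1−ω_arm)  ⇒  110·ω_arm = 70  ⇒  ω_arm = 7/11
ω_out/ω_in = 7/11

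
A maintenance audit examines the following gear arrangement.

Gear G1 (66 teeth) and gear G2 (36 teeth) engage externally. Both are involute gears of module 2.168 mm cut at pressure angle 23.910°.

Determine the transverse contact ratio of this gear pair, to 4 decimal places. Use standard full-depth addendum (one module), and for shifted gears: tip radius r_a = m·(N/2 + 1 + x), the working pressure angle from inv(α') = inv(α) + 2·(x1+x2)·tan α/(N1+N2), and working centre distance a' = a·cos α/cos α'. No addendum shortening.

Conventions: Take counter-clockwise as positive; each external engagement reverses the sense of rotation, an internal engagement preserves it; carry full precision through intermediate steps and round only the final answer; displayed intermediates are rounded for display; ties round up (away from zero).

1.5700

recognized (one external pair, fixed centres): single-mesh tooth geometry, m = 2.168, N1 = 66, N2 = 36
base radii: r_b1 = 65.404325, r_b2 = 35.675086
tip radii: r_a1 = 73.712000, r_a2 = 41.192000
no profile shift: α' = α, a' = a
action lengths: √(r_a1²−r_b1²) = 33.996076, √(r_a2²−r_b2²) = 20.592937
base pitch p_b = π·m·cos α = 6.226477
CR = (33.996076 + 20.592937 − 110.568000·sin 23.91000°)/6.226477 = 1.570017
contact ratio ≈ 1.5700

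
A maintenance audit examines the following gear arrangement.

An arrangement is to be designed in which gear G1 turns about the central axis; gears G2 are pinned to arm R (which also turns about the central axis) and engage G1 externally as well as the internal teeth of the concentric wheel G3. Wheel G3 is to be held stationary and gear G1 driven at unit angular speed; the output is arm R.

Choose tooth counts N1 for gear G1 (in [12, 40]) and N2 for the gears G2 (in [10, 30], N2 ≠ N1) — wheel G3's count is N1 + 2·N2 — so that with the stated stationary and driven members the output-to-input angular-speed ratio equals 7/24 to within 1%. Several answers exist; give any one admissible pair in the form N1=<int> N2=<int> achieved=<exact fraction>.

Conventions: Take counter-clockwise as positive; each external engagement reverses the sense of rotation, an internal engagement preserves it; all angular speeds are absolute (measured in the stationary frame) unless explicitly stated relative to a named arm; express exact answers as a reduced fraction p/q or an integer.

class = planetary set [ratio 7/24 wanted; Willis about the carrier]
Willis with ω_ring = 0: ω_arm/ω_sun = N1/(N1+N3); set equal to 7/24  ⇒  N3/N1 = 1/(7/24) − 1 = 17/7
N3 = N1 + 2·N2  ⇒  N2/N1 = (N3/N1 − 1)/2 = (17/7 − 1)/2 = 5/7
smallest multiple with N1 ≥ 12 and N2 ≥ 10: k = 2  ⇒  N1 = 2·7 = 14, N2 = 2·5 = 10 (N1 ≤ 40, N2 ≤ 30, N2 ≠ N1 ✓), N3 = 14 + 2·10 = 34
check: N1/(N1+N3) with N1 = 14, N3 = 34 gives 7/24; |achieved − target| = 0 ≤ 7/2400 ✓

N1=14 N2=10 achieved=7/24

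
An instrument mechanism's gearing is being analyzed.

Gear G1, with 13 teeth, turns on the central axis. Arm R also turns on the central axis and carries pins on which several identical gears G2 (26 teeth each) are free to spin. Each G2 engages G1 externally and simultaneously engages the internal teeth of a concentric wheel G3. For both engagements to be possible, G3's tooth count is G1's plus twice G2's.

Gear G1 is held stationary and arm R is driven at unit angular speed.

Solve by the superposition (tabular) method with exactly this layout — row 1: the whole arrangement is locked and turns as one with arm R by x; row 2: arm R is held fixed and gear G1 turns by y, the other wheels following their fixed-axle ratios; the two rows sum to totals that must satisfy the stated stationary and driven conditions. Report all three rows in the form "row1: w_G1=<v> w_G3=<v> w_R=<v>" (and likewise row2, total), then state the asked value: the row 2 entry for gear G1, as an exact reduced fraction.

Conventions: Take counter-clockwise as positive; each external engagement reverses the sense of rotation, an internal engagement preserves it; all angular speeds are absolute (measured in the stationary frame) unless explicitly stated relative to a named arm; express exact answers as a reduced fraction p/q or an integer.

class = planetary set [G3 = 13+2·26 = 65; Willis about the carrier]
row 1 (train locked, turned with arm): all members turn x
superposition row 2 [arm held]: sun y, ring −(13/65)·y, arm 0
boundary: total ω_sun = x + y = 0 and total ω_arm = x = 1  ⇒  y = -1, x = 1
row 2 ring = −(13/65)·(-1) = 1/5
totals (row 1 + row 2): sun 1 + (-1) = 0, ring 1 + 1/5 = 6/5, arm 1 + 0 = 1
asked cell (row2, sun) = -1

row1: w_G1=1 w_G3=1 w_R=1
row2: w_G1=-1 w_G3=1/5 w_R=0
total: w_G1=0 w_G3=6/5 w_R=1
asked value: -1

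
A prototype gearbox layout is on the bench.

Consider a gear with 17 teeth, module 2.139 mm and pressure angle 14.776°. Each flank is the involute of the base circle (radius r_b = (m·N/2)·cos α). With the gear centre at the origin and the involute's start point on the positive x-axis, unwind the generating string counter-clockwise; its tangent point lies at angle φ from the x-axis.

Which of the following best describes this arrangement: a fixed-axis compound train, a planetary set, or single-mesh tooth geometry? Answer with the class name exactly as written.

single-mesh involute tooth geometry (17T wheel at module 2.139)
classification: single-mesh tooth geometry

single-mesh tooth geometry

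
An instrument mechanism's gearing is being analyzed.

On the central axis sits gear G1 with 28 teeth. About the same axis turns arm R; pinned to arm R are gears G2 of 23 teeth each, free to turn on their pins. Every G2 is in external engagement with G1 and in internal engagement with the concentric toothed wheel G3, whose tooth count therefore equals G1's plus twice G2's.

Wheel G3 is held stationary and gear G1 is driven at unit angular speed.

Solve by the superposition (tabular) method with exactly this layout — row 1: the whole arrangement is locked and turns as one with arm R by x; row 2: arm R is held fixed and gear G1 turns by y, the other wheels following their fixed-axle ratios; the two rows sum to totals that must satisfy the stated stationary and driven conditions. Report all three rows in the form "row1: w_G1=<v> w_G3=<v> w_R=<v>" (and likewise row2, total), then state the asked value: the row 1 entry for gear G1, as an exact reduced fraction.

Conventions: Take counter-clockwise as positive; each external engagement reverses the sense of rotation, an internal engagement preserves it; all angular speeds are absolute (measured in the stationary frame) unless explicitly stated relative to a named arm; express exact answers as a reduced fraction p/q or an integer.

row1: w_G1=14/51 w_G3=14/51 w_R=14/51
row2: w_G1=37/51 w_G3=-14/51 w_R=0
total: w_G1=1 w_G3=0 w_R=14/51
asked value: 14/51

topology: planetary set — G1 28T / G2 23T / G3 74T, arm = carrier (Willis)
superposition row 1 [locked train]: every member turns x
row 2 (arm held, sun turns y): ω_ring = −(28/74)·y, ω_arm = 0
boundary: total ω_ring = x − (28/74)·y = 0 and total ω_sun = x + y = 1  ⇒  y = 37/51, x = 14/51
row 2 ring = −(28/74)·37/51 = -14/51
totals (row 1 + row 2): sun 14/51 + 37/51 = 1, ring 14/51 + (-14/51) = 0, arm 14/51 + 0 = 14/51
asked cell (row1, sun) = 14/51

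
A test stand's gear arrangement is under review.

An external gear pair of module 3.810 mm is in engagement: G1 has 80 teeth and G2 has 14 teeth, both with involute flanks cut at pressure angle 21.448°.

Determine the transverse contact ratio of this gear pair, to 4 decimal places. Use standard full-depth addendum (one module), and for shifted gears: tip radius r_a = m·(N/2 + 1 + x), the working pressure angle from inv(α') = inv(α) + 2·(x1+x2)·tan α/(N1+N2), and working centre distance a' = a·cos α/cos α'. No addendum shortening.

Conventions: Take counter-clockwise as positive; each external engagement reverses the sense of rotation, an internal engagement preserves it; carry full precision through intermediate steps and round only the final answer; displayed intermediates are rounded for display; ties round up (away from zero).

1.5834

topology: single-mesh involute geometry — m = 3.810, 80T/14T pair
base radii: r_b1 = 141.846271, r_b2 = 24.823097
tip radii: r_a1 = 156.210000, r_a2 = 30.480000
no profile shift: α' = α, a' = a
action lengths: √(r_a1²−r_b1²) = 65.430875, √(r_a2²−r_b2²) = 17.687403
base pitch p_b = π·m·cos α = 11.140580
CR = (65.430875 + 17.687403 − 179.070000·sin 21.44800°)/11.140580 = 1.583413
contact ratio ≈ 1.5834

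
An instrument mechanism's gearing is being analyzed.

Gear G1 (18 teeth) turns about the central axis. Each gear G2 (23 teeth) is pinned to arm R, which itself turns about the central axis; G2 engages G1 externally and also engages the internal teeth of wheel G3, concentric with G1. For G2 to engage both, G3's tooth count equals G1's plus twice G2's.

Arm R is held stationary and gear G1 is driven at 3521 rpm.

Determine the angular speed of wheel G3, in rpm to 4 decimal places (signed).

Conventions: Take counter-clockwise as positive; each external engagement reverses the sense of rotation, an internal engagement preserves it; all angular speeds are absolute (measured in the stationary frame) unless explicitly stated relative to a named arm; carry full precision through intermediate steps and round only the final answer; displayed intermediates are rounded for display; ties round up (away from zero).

-990.2813 rpm

class = planetary set [G3 = 18+2·23 = 64; Willis about the carrier]
normalise by the input: solve with ω_sun = 1, then scale by 3521 rpm
ring teeth: 18 + 2·23 = 64
18(ω_sun−ω_arm) = −64(ω_ring−ω_arm),  ω_arm = 0, ω_sun = 1
ω_ring = 0 − (18/64)(1−0) = -9/32
scale: ω_ring = -9/32 × 3521 rpm = -990.2813 rpm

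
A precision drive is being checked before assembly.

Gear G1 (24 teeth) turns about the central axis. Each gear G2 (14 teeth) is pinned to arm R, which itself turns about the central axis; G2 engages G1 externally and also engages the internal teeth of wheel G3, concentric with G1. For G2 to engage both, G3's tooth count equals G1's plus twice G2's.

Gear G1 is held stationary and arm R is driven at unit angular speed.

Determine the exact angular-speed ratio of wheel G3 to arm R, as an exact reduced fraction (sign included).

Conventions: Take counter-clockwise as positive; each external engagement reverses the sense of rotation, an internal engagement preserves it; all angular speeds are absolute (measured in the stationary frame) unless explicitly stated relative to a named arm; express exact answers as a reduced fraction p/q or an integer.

19/13

recognized (axles ride arm R): planetary set, 24/14/52 teeth
ring teeth: 24 + 2·14 = 52
24(ω_sun−ω_arm) = −52(ω_ring−ω_arm),  ω_sun = 0, ω_arm = 1
ω_ring = 1 − (24/52)(0−1) = 19/13
ω_out/ω_in = 19/13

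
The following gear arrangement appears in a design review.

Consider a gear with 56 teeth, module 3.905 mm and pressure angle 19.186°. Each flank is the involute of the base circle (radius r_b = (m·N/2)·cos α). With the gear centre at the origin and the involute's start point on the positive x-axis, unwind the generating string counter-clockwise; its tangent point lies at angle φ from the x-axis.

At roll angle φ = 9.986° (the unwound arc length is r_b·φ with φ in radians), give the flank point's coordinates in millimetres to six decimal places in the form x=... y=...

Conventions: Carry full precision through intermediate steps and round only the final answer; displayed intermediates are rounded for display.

single-mesh involute tooth geometry (56T wheel at module 3.905)
pitch radius r_p = m·N/2 = 3.905·56/2 = 109.340000
base radius r_b = r_p·cos α = 109.340000·cos 19.186° = 103.266896
roll angle φ = 9.986° = 0.17428858 rad
x = r_b·(cos φ + φ·sin φ) = 104.823449
y = r_b·(sin φ − φ·cos φ) = 0.181688

x=104.823449 y=0.181688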